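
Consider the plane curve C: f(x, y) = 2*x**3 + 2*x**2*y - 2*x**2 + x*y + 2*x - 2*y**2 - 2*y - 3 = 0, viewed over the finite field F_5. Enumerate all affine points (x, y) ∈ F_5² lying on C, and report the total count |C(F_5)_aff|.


Affine F_5-points: {(0, 2), (2, 1), (2, 3), (4, 3), (4, 4)}; count = 5.

For each of the 25 pairs (x, y) ∈ F_5², evaluate f(x, y) mod 5. Record the zeros.
  x = 0: [0↦2, 1↦3, 2↦0, 3↦3, 4↦2]  zeros at y ∈ {2}
  x = 1: [0↦4, 1↦3, 2↦3, 3↦4, 4↦1]  zeros at y ∈ ∅
  x = 2: [0↦4, 1↦0, 2↦2, 3↦0, 4↦4]  zeros at y ∈ {1, 3}
  x = 3: [0↦4, 1↦1, 2↦4, 3↦3, 4↦3]  zeros at y ∈ ∅
  x = 4: [0↦1, 1↦3, 2↦1, 3↦0, 4↦0]  zeros at y ∈ {3, 4}
Collecting zeros: affine points = {(0, 2), (2, 1), (2, 3), (4, 3), (4, 4)}.
Total count |C(F_5)_aff| = 5.


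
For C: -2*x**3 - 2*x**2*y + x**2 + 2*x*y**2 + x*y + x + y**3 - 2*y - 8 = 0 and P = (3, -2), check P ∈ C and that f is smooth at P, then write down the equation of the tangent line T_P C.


Tangent line at P: -17*x - 29*y - 7 = 0.

Step 1: f(3, -2) = 0, so P lies on C.
Step 2: partial derivatives
  f_x(x, y) = -6*x**2 - 4*x*y + 2*x + 2*y**2 + y + 1, f_y(x, y) = -2*x**2 + 4*x*y + x + 3*y**2 - 2.
  f_x(P) = -17, f_y(P) = -29 (gradient nonzero, so P is smooth).
Step 3: tangent line at P: -17·(x − 3) + -29·(y − -2) = 0.
Expanding: -17*x - 29*y - 7 = 0.


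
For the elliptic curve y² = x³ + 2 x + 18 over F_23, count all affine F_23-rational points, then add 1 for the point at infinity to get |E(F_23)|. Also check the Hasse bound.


Affine points = {(0, 8), (0, 15), (6, 4), (6, 19), (9, 11), (9, 12), (10, 7), (10, 16), (16, 11), (16, 12), (20, 10), (20, 13), (21, 11), (21, 12)}; affine count = 14; |E(F_23)| = 15.

Discriminant check: Δ ∝ 4a³ + 27b² = 4·2³ + 27·18² = 4·8 + 27·324 ≡ 17 (mod 23). Nonzero ⇒ E is nonsingular.
For each x ∈ F_23, compute rhs = x³ + 2·x + 18 mod 23, then count y ∈ F_23 with y² ≡ rhs.
  x = 0: rhs = 18, matching y values: 8, 15 (2 points).
  x = 1: rhs = 21, matching y values: none (0 points).
  x = 2: rhs = 7, matching y values: none (0 points).
  x = 3: rhs = 5, matching y values: none (0 points).
  x = 4: rhs = 21, matching y values: none (0 points).
  x = 5: rhs = 15, matching y values: none (0 points).
  x = 6: rhs = 16, matching y values: 4, 19 (2 points).
  x = 7: rhs = 7, matching y values: none (0 points).
  x = 8: rhs = 17, matching y values: none (0 points).
  x = 9: rhs = 6, matching y values: 11, 12 (2 points).
  x = 10: rhs = 3, matching y values: 7, 16 (2 points).
  x = 11: rhs = 14, matching y values: none (0 points).
  x = 12: rhs = 22, matching y values: none (0 points).
  x = 13: rhs = 10, matching y values: none (0 points).
  x = 14: rhs = 7, matching y values: none (0 points).
  x = 15: rhs = 19, matching y values: none (0 points).
  x = 16: rhs = 6, matching y values: 11, 12 (2 points).
  x = 17: rhs = 20, matching y values: none (0 points).
  x = 18: rhs = 21, matching y values: none (0 points).
  x = 19: rhs = 15, matching y values: none (0 points).
  x = 20: rhs = 8, matching y values: 10, 13 (2 points).
  x = 21: rhs = 6, matching y values: 11, 12 (2 points).
  x = 22: rhs = 15, matching y values: none (0 points).
Total affine count: 14.
Full point count |E(F_23)| = 14 + 1 = 15.
Hasse bound: |15 − (23+1)| = |-9| = 9 ≤ 2√23 ≈ 9.5917 ✓.


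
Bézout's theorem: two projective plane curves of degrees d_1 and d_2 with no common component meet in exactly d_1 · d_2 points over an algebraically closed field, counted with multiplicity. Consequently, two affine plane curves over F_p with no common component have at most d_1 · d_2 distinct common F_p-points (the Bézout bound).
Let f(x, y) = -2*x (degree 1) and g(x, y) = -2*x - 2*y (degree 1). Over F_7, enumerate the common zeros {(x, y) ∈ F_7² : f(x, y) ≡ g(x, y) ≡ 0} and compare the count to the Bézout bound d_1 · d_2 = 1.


Common zeros: {(0, 0)}; count = 1; Bézout bound = 1.

deg(f) = 1, deg(g) = 1, so Bézout bound = 1.
Scan x ∈ F_7. For each x, list the y ∈ F_7 with f(x, y) ≡ 0 and those with g(x, y) ≡ 0 (mod 7); the common zeros in that column are the intersection.
  x = 0: f ≡ 0 at y ∈ {0, 1, 2, 3, 4, 5, 6}; g ≡ 0 at y ∈ {0}; common: {0}.
  x = 1: f ≡ 0 at y ∈ ∅; g ≡ 0 at y ∈ {6}; common: ∅.
  x = 2: f ≡ 0 at y ∈ ∅; g ≡ 0 at y ∈ {5}; common: ∅.
  x = 3: f ≡ 0 at y ∈ ∅; g ≡ 0 at y ∈ {4}; common: ∅.
  x = 4: f ≡ 0 at y ∈ ∅; g ≡ 0 at y ∈ {3}; common: ∅.
  x = 5: f ≡ 0 at y ∈ ∅; g ≡ 0 at y ∈ {2}; common: ∅.
  x = 6: f ≡ 0 at y ∈ ∅; g ≡ 0 at y ∈ {1}; common: ∅.
Collecting: common zeros = {(0, 0)}, so the count is 1.
Comparison with the Bézout bound: 1 ≤ 1 = deg(f)·deg(g), as expected for curves with no common component (the bound is attained).


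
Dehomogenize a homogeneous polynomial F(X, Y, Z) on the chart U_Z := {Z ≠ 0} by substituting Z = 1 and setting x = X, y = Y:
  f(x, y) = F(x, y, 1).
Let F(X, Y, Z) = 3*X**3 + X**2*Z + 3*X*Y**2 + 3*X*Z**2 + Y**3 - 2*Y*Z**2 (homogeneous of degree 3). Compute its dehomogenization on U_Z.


f(x, y) = 3*x**3 + x**2 + 3*x*y**2 + 3*x + y**3 - 2*y

On U_Z we set Z = 1. Each monomial c·X^i·Y^j·Z^k in F becomes c·x^i·y^j·1^k = c·x^i·y^j.
Substituting Z = 1: F(X, Y, 1) = 3*x**3 + x**2 + 3*x*y**2 + 3*x + y**3 - 2*y.
Note: deg(f) ≤ deg(F) = 3; strict inequality happens when F is divisible by Z (lost terms).


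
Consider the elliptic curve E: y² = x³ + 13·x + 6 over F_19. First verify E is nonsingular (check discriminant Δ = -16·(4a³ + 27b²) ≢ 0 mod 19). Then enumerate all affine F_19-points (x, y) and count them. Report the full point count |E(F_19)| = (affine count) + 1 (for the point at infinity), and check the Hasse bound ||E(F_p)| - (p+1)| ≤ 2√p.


Affine points = {(0, 5), (0, 14), (1, 1), (1, 18), (5, 5), (5, 14), (9, 4), (9, 15), (11, 6), (11, 13), (12, 3), (12, 16), (13, 4), (13, 15), (14, 5), (14, 14), (15, 2), (15, 17), (16, 4), (16, 15), (18, 7), (18, 12)}; affine count = 22; |E(F_19)| = 23.

Discriminant check: Δ ∝ 4a³ + 27b² = 4·13³ + 27·6² = 4·2197 + 27·36 ≡ 13 (mod 19). Nonzero ⇒ E is nonsingular.
For each x ∈ F_19, compute rhs = x³ + 13·x + 6 mod 19, then count y ∈ F_19 with y² ≡ rhs.
  x = 0: rhs = 6, matching y values: 5, 14 (2 points).
  x = 1: rhs = 1, matching y values: 1, 18 (2 points).
  x = 2: rhs = 2, matching y values: none (0 points).
  x = 3: rhs = 15, matching y values: none (0 points).
  x = 4: rhs = 8, matching y values: none (0 points).
  x = 5: rhs = 6, matching y values: 5, 14 (2 points).
  x = 6: rhs = 15, matching y values: none (0 points).
  x = 7: rhs = 3, matching y values: none (0 points).
  x = 8: rhs = 14, matching y values: none (0 points).
  x = 9: rhs = 16, matching y values: 4, 15 (2 points).
  x = 10: rhs = 15, matching y values: none (0 points).
  x = 11: rhs = 17, matching y values: 6, 13 (2 points).
  x = 12: rhs = 9, matching y values: 3, 16 (2 points).
  x = 13: rhs = 16, matching y values: 4, 15 (2 points).
  x = 14: rhs = 6, matching y values: 5, 14 (2 points).
  x = 15: rhs = 4, matching y values: 2, 17 (2 points).
  x = 16: rhs = 16, matching y values: 4, 15 (2 points).
  x = 17: rhs = 10, matching y values: none (0 points).
  x = 18: rhs = 11, matching y values: 7, 12 (2 points).
Total affine count: 22.
Full point count |E(F_19)| = 22 + 1 = 23.
Hasse bound: |23 − (19+1)| = |3| = 3 ≤ 2√19 ≈ 8.7178 ✓.


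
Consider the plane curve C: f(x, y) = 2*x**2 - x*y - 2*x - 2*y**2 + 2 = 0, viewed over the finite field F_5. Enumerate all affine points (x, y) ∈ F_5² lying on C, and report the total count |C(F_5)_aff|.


Affine F_5-points: {(0, 1), (0, 4), (3, 2), (3, 4), (4, 1), (4, 2)}; count = 6.

For each of the 25 pairs (x, y) ∈ F_5², evaluate f(x, y) mod 5. Record the zeros.
  x = 0: [0↦2, 1↦0, 2↦4, 3↦4, 4↦0]  zeros at y ∈ {1, 4}
  x = 1: [0↦2, 1↦4, 2↦2, 3↦1, 4↦1]  zeros at y ∈ ∅
  x = 2: [0↦1, 1↦2, 2↦4, 3↦2, 4↦1]  zeros at y ∈ ∅
  x = 3: [0↦4, 1↦4, 2↦0, 3↦2, 4↦0]  zeros at y ∈ {2, 4}
  x = 4: [0↦1, 1↦0, 2↦0, 3↦1, 4↦3]  zeros at y ∈ {1, 2}
Collecting zeros: affine points = {(0, 1), (0, 4), (3, 2), (3, 4), (4, 1), (4, 2)}.
Total count |C(F_5)_aff| = 6.


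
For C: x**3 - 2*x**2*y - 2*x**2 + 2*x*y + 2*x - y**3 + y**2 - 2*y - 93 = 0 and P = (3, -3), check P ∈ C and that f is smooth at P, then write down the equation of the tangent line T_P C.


Tangent line at P: 47*x - 47*y - 282 = 0.

Step 1: f(3, -3) = 0, so P lies on C.
Step 2: partial derivatives
  f_x(x, y) = 3*x**2 - 4*x*y - 4*x + 2*y + 2, f_y(x, y) = -2*x**2 + 2*x - 3*y**2 + 2*y - 2.
  f_x(P) = 47, f_y(P) = -47 (gradient nonzero, so P is smooth).
Step 3: tangent line at P: 47·(x − 3) + -47·(y − -3) = 0.
Expanding: 47*x - 47*y - 282 = 0.


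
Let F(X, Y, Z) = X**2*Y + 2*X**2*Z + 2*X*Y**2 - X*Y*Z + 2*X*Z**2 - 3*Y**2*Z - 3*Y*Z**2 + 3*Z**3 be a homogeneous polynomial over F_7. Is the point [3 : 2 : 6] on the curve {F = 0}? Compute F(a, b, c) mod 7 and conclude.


F(3,2,6) ≡ 4 (mod 7); P is NOT on the curve.

Evaluate F(3, 2, 6) term-by-term (mod 7).
  X**2*Y ↦ 1·9·2·1 = 18
  2*X**2*Z ↦ 2·9·1·6 = 108
  2*X*Y**2 ↦ 2·3·4·1 = 24
  -X*Y*Z ↦ -1·3·2·6 = -36
  2*X*Z**2 ↦ 2·3·1·36 = 216
  -3*Y**2*Z ↦ -3·1·4·6 = -72
  -3*Y*Z**2 ↦ -3·1·2·36 = -216
  3*Z**3 ↦ 3·1·1·216 = 648
Sum: F(3, 2, 6) = (18) + (108) + (24) + (-36) + (216) + (-72) + (-216) + (648) = 690.
Reducing mod 7: 690 ≡ 4 (mod 7).
Since F(a, b, c) ≡ 4 ≠ 0 (mod 7), P does NOT lie on the curve.


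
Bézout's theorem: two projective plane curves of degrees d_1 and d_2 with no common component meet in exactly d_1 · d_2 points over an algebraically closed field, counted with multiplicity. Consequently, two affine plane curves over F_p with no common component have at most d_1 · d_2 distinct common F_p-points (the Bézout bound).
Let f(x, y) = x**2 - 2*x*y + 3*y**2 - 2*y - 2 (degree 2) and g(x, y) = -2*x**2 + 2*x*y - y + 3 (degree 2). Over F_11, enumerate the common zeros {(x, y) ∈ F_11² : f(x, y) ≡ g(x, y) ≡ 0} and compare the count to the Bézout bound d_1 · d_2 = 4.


Common zeros: ∅; count = 0; Bézout bound = 4.

deg(f) = 2, deg(g) = 2, so Bézout bound = 4.
Scan x ∈ F_11. For each x, list the y ∈ F_11 with f(x, y) ≡ 0 and those with g(x, y) ≡ 0 (mod 11); the common zeros in that column are the intersection.
  x = 0: f ≡ 0 at y ∈ ∅; g ≡ 0 at y ∈ {3}; common: ∅.
  x = 1: f ≡ 0 at y ∈ ∅; g ≡ 0 at y ∈ {10}; common: ∅.
  x = 2: f ≡ 0 at y ∈ {3, 10}; g ≡ 0 at y ∈ {9}; common: ∅.
  x = 3: f ≡ 0 at y ∈ ∅; g ≡ 0 at y ∈ {3}; common: ∅.
  x = 4: f ≡ 0 at y ∈ {3, 4}; g ≡ 0 at y ∈ {1}; common: ∅.
  x = 5: f ≡ 0 at y ∈ {2}; g ≡ 0 at y ∈ {4}; common: ∅.
  x = 6: f ≡ 0 at y ∈ ∅; g ≡ 0 at y ∈ ∅; common: ∅.
  x = 7: f ≡ 0 at y ∈ {10}; g ≡ 0 at y ∈ {9}; common: ∅.
  x = 8: f ≡ 0 at y ∈ {8, 9}; g ≡ 0 at y ∈ {1}; common: ∅.
  x = 9: f ≡ 0 at y ∈ ∅; g ≡ 0 at y ∈ {10}; common: ∅.
  x = 10: f ≡ 0 at y ∈ {2, 9}; g ≡ 0 at y ∈ {4}; common: ∅.
Collecting: common zeros = ∅, so the count is 0.
Comparison with the Bézout bound: 0 ≤ 4 = deg(f)·deg(g), as expected for curves with no common component (the affine F_11-count falls short of the bound because intersections may lie at infinity, over extension fields, or carry multiplicity).


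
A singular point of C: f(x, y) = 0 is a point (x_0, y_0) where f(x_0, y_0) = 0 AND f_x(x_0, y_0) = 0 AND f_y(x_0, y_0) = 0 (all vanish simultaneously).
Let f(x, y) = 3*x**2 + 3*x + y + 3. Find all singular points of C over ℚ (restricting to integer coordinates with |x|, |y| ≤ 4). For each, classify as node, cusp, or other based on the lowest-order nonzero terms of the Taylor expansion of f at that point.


No singular points in the scanned grid; C is smooth there.

Compute partial derivatives:
  f_x = 6*x + 3.
  f_y = 1.
f_y = 1 is a nonzero constant, so f_y never vanishes: no point (x, y) can satisfy f = f_x = f_y = 0. In particular no (x, y) ∈ {−4, ..., 4}² is singular; the curve is smooth.


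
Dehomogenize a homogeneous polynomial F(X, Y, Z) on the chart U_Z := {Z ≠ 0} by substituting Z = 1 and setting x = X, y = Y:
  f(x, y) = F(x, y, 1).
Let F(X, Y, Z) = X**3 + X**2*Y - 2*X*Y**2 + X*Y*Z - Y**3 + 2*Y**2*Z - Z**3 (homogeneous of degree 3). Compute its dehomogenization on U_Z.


f(x, y) = x**3 + x**2*y - 2*x*y**2 + x*y - y**3 + 2*y**2 - 1

On U_Z we set Z = 1. Each monomial c·X^i·Y^j·Z^k in F becomes c·x^i·y^j·1^k = c·x^i·y^j.
Substituting Z = 1: F(X, Y, 1) = x**3 + x**2*y - 2*x*y**2 + x*y - y**3 + 2*y**2 - 1.
Note: deg(f) ≤ deg(F) = 3; strict inequality happens when F is divisible by Z (lost terms).


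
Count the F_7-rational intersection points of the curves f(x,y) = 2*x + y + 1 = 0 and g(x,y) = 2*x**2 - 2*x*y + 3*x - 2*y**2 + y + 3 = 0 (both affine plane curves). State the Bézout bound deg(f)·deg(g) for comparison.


Common zeros: {(0, 6), (1, 4)}; count = 2; Bézout bound = 2.

deg(f) = 1, deg(g) = 2, so Bézout bound = 2.
Scan x ∈ F_7. For each x, list the y ∈ F_7 with f(x, y) ≡ 0 and those with g(x, y) ≡ 0 (mod 7); the common zeros in that column are the intersection.
  x = 0: f ≡ 0 at y ∈ {6}; g ≡ 0 at y ∈ {5, 6}; common: {6}.
  x = 1: f ≡ 0 at y ∈ {4}; g ≡ 0 at y ∈ {4, 6}; common: {4}.
  x = 2: f ≡ 0 at y ∈ {2}; g ≡ 0 at y ∈ ∅; common: ∅.
  x = 3: f ≡ 0 at y ∈ {0}; g ≡ 0 at y ∈ ∅; common: ∅.
  x = 4: f ≡ 0 at y ∈ {5}; g ≡ 0 at y ∈ ∅; common: ∅.
  x = 5: f ≡ 0 at y ∈ {3}; g ≡ 0 at y ∈ {2, 4}; common: ∅.
  x = 6: f ≡ 0 at y ∈ {1}; g ≡ 0 at y ∈ {2, 3}; common: ∅.
Collecting: common zeros = {(0, 6), (1, 4)}, so the count is 2.
Comparison with the Bézout bound: 2 ≤ 2 = deg(f)·deg(g), as expected for curves with no common component (the bound is attained).


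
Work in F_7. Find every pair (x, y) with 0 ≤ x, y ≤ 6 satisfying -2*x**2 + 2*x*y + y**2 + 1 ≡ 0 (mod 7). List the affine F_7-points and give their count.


Affine F_7-points: {(1, 2), (1, 3), (2, 0), (2, 3), (5, 0), (5, 4), (6, 4), (6, 5)}; count = 8.

For each of the 49 pairs (x, y) ∈ F_7², evaluate f(x, y) mod 7. Record the zeros.
  x = 0: [0↦1, 1↦2, 2↦5, 3↦3, 4↦3, 5↦5, 6↦2]  zeros at y ∈ ∅
  x = 1: [0↦6, 1↦2, 2↦0, 3↦0, 4↦2, 5↦6, 6↦5]  zeros at y ∈ {2, 3}
  x = 2: [0↦0, 1↦5, 2↦5, 3↦0, 4↦4, 5↦3, 6↦4]  zeros at y ∈ {0, 3}
  x = 3: [0↦4, 1↦4, 2↦6, 3↦3, 4↦2, 5↦3, 6↦6]  zeros at y ∈ ∅
  x = 4: [0↦4, 1↦6, 2↦3, 3↦2, 4↦3, 5↦6, 6↦4]  zeros at y ∈ ∅
  x = 5: [0↦0, 1↦4, 2↦3, 3↦4, 4↦0, 5↦5, 6↦5]  zeros at y ∈ {0, 4}
  x = 6: [0↦6, 1↦5, 2↦6, 3↦2, 4↦0, 5↦0, 6↦2]  zeros at y ∈ {4, 5}
Collecting zeros: affine points = {(1, 2), (1, 3), (2, 0), (2, 3), (5, 0), (5, 4), (6, 4), (6, 5)}.
Total count |C(F_7)_aff| = 8.


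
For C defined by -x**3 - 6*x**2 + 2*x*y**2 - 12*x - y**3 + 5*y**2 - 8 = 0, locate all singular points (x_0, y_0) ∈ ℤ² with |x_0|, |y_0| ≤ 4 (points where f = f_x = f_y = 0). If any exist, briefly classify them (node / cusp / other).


Singular points: {(-2, 0)}; classification: cusp.

Compute partial derivatives:
  f_x = -3*x**2 - 12*x + 2*y**2 - 12.
  f_y = 4*x*y - 3*y**2 + 10*y.
Scan x_0 ∈ {−4, ..., 4}. For each x_0, f_y(x_0, y) is a polynomial in y; find its integer roots y ∈ {−4, ..., 4}, then test f_x and f at those candidates.
  x = -4: f_y(-4, y) = -3*y**2 - 6*y; vanishes at y ∈ {-2, 0}. (-4, -2): f_x = -4 ≠ 0; (-4, 0): f_x = -12 ≠ 0.
  x = -3: f_y(-3, y) = -3*y**2 - 2*y; vanishes at y ∈ {0}. (-3, 0): f_x = -3 ≠ 0.
  x = -2: f_y(-2, y) = -3*y**2 + 2*y; vanishes at y ∈ {0}. (-2, 0): f_x = 0, f = 0 — SINGULAR.
  x = -1: f_y(-1, y) = -3*y**2 + 6*y; vanishes at y ∈ {0, 2}. (-1, 0): f_x = -3 ≠ 0; (-1, 2): f_x = 5 ≠ 0.
  x = 0: f_y(0, y) = -3*y**2 + 10*y; vanishes at y ∈ {0}. (0, 0): f_x = -12 ≠ 0.
  x = 1: f_y(1, y) = -3*y**2 + 14*y; vanishes at y ∈ {0}. (1, 0): f_x = -27 ≠ 0.
  x = 2: f_y(2, y) = -3*y**2 + 18*y; vanishes at y ∈ {0}. (2, 0): f_x = -48 ≠ 0.
  x = 3: f_y(3, y) = -3*y**2 + 22*y; vanishes at y ∈ {0}. (3, 0): f_x = -75 ≠ 0.
  x = 4: f_y(4, y) = -3*y**2 + 26*y; vanishes at y ∈ {0}. (4, 0): f_x = -108 ≠ 0.
Only singular point on the grid: (-2, 0).
Classify: substitute x = -2 + u, y = 0 + v and expand: f = -u**3 + 2*u*v**2 - v**3 + v**2.
No constant or linear terms (consistent with a singular point). Quadratic part: v**2. Cubic part: -u**3 + 2*u*v**2 - v**3.
The quadratic part v**2 is a perfect square, so there is a single (double) tangent line v = 0, i.e. y = 0. Restricting the cubic part to that line (v = 0) leaves -u**3 ≠ 0, so f is not divisible by v and the branch is v² ≈ u**3 to lowest order — this is a cusp.
Classification: cusp.


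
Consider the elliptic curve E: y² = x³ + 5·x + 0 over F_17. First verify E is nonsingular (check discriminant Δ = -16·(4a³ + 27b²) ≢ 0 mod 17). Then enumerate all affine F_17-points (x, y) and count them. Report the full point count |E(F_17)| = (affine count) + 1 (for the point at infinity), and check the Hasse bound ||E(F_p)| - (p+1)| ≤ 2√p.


Affine points = {(0, 0), (2, 1), (2, 16), (3, 5), (3, 12), (4, 4), (4, 13), (6, 5), (6, 12), (7, 2), (7, 15), (8, 5), (8, 12), (9, 3), (9, 14), (10, 8), (10, 9), (11, 3), (11, 14), (13, 1), (13, 16), (14, 3), (14, 14), (15, 4), (15, 13)}; affine count = 25; |E(F_17)| = 26.

Discriminant check: Δ ∝ 4a³ + 27b² = 4·5³ + 27·0² = 4·125 + 27·0 ≡ 7 (mod 17). Nonzero ⇒ E is nonsingular.
For each x ∈ F_17, compute rhs = x³ + 5·x + 0 mod 17, then count y ∈ F_17 with y² ≡ rhs.
  x = 0: rhs = 0, matching y values: 0 (1 points).
  x = 1: rhs = 6, matching y values: none (0 points).
  x = 2: rhs = 1, matching y values: 1, 16 (2 points).
  x = 3: rhs = 8, matching y values: 5, 12 (2 points).
  x = 4: rhs = 16, matching y values: 4, 13 (2 points).
  x = 5: rhs = 14, matching y values: none (0 points).
  x = 6: rhs = 8, matching y values: 5, 12 (2 points).
  x = 7: rhs = 4, matching y values: 2, 15 (2 points).
  x = 8: rhs = 8, matching y values: 5, 12 (2 points).
  x = 9: rhs = 9, matching y values: 3, 14 (2 points).
  x = 10: rhs = 13, matching y values: 8, 9 (2 points).
  x = 11: rhs = 9, matching y values: 3, 14 (2 points).
  x = 12: rhs = 3, matching y values: none (0 points).
  x = 13: rhs = 1, matching y values: 1, 16 (2 points).
  x = 14: rhs = 9, matching y values: 3, 14 (2 points).
  x = 15: rhs = 16, matching y values: 4, 13 (2 points).
  x = 16: rhs = 11, matching y values: none (0 points).
Total affine count: 25.
Full point count |E(F_17)| = 25 + 1 = 26.
Hasse bound: |26 − (17+1)| = |8| = 8 ≤ 2√17 ≈ 8.2462 ✓.


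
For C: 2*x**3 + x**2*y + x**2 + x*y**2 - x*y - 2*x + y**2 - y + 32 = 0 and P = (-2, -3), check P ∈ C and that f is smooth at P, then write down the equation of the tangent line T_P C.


Tangent line at P: 42*x + 11*y + 117 = 0.

Step 1: f(-2, -3) = 0, so P lies on C.
Step 2: partial derivatives
  f_x(x, y) = 6*x**2 + 2*x*y + 2*x + y**2 - y - 2, f_y(x, y) = x**2 + 2*x*y - x + 2*y - 1.
  f_x(P) = 42, f_y(P) = 11 (gradient nonzero, so P is smooth).
Step 3: tangent line at P: 42·(x − -2) + 11·(y − -3) = 0.
Expanding: 42*x + 11*y + 117 = 0.


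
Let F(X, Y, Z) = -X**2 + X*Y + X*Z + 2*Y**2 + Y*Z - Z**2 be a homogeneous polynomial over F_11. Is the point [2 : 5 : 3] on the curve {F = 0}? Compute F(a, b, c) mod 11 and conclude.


F(2,5,3) ≡ 2 (mod 11); P is NOT on the curve.

Evaluate F(2, 5, 3) term-by-term (mod 11).
  -X**2 ↦ -1·4·1·1 = -4
  X*Y ↦ 1·2·5·1 = 10
  X*Z ↦ 1·2·1·3 = 6
  2*Y**2 ↦ 2·1·25·1 = 50
  Y*Z ↦ 1·1·5·3 = 15
  -Z**2 ↦ -1·1·1·9 = -9
Sum: F(2, 5, 3) = (-4) + (10) + (6) + (50) + (15) + (-9) = 68.
Reducing mod 11: 68 ≡ 2 (mod 11).
Since F(a, b, c) ≡ 2 ≠ 0 (mod 11), P does NOT lie on the curve.


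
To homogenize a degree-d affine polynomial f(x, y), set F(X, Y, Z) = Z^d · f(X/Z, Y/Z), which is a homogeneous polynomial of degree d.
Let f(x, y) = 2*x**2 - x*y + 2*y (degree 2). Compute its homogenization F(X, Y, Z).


F(X, Y, Z) = 2*X**2 - X*Y + 2*Y*Z

deg(f) = 2.
Substitute x = X/Z, y = Y/Z into f, then multiply by Z^2.
  monomial 2·x^2·y^0 ↦ 2·X^2·Y^0·Z^0.
  monomial -1·x^1·y^1 ↦ -1·X^1·Y^1·Z^0.
  monomial 2·x^0·y^1 ↦ 2·X^0·Y^1·Z^1.
Collecting: F(X, Y, Z) = 2*X**2 - X*Y + 2*Y*Z.


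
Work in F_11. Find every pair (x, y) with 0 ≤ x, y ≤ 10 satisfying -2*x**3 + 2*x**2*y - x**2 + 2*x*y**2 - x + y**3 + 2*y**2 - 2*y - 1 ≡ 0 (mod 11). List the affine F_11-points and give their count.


Affine F_11-points: {(0, 1), (0, 2), (0, 6), (1, 1), (1, 5), (4, 8), (5, 1), (7, 7), (10, 10)}; count = 9.

For each of the 121 pairs (x, y) ∈ F_11², evaluate f(x, y) mod 11. Record the zeros.
  x = 0: [0↦10, 1↦0, 2↦0, 3↦5, 4↦10, 5↦10, 6↦0, 7↦8, 8↦7, 9↦3, 10↦2]  zeros at y ∈ {1, 2, 6}
  x = 1: [0↦6, 1↦0, 2↦8, 3↦3, 4↦2, 5↦0, 6↦3, 7↦6, 8↦4, 9↦3, 10↦9]  zeros at y ∈ {1, 5}
  x = 2: [0↦10, 1↦1, 2↦10, 3↦10, 4↦7, 5↦7, 6↦5, 7↦7, 8↦8, 9↦3, 10↦9]  zeros at y ∈ ∅
  x = 3: [0↦10, 1↦2, 2↦5, 3↦3, 4↦2, 5↦8, 6↦5, 7↦10, 8↦7, 9↦2, 10↦1]  zeros at y ∈ ∅
  x = 4: [0↦5, 1↦2, 2↦3, 3↦3, 4↦8, 5↦2, 6↦2, 7↦3, 8↦0, 9↦10, 10↦6]  zeros at y ∈ {8}
  x = 5: [0↦5, 1↦0, 2↦3, 3↦9, 4↦2, 5↦10, 6↦6, 7↦7, 8↦8, 9↦4, 10↦1]  zeros at y ∈ {1}
  x = 6: [0↦9, 1↦6, 2↦4, 3↦9, 4↦5, 5↦9, 6↦5, 7↦10, 8↦8, 9↦5, 10↦7]  zeros at y ∈ ∅
  x = 7: [0↦5, 1↦8, 2↦5, 3↦2, 4↦5, 5↦9, 6↦9, 7↦0, 8↦10, 9↦1, 10↦1]  zeros at y ∈ {7}
  x = 8: [0↦3, 1↦5, 2↦5, 3↦9, 4↦1, 5↦9, 6↦6, 7↦9, 8↦2, 9↦2, 10↦4]  zeros at y ∈ ∅
  x = 9: [0↦2, 1↦7, 2↦3, 3↦7, 4↦3, 5↦8, 6↦6, 7↦3, 8↦5, 9↦7, 10↦4]  zeros at y ∈ ∅
  x = 10: [0↦1, 1↦2, 2↦9, 3↦6, 4↦10, 5↦5, 6↦8, 7↦3, 8↦7, 9↦4, 10↦0]  zeros at y ∈ {10}
Collecting zeros: affine points = {(0, 1), (0, 2), (0, 6), (1, 1), (1, 5), (4, 8), (5, 1), (7, 7), (10, 10)}.
Total count |C(F_11)_aff| = 9.


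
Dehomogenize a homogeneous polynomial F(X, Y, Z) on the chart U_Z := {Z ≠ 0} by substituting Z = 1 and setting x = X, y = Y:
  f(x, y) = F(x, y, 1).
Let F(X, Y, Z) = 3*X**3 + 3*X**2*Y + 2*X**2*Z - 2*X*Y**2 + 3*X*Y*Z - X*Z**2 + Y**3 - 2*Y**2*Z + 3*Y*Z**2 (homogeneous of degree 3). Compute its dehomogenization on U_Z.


f(x, y) = 3*x**3 + 3*x**2*y + 2*x**2 - 2*x*y**2 + 3*x*y - x + y**3 - 2*y**2 + 3*y

On U_Z we set Z = 1. Each monomial c·X^i·Y^j·Z^k in F becomes c·x^i·y^j·1^k = c·x^i·y^j.
Substituting Z = 1: F(X, Y, 1) = 3*x**3 + 3*x**2*y + 2*x**2 - 2*x*y**2 + 3*x*y - x + y**3 - 2*y**2 + 3*y.
Note: deg(f) ≤ deg(F) = 3; strict inequality happens when F is divisible by Z (lost terms).


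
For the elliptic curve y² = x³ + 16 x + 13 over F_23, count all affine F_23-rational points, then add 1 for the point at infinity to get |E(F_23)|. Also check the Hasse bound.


Affine points = {(0, 6), (0, 17), (4, 7), (4, 16), (6, 7), (6, 16), (7, 10), (7, 13), (8, 3), (8, 20), (9, 9), (9, 14), (10, 0), (11, 5), (11, 18), (12, 1), (12, 22), (13, 7), (13, 16), (16, 8), (16, 15), (17, 0), (19, 0)}; affine count = 23; |E(F_23)| = 24.

Discriminant check: Δ ∝ 4a³ + 27b² = 4·16³ + 27·13² = 4·4096 + 27·169 ≡ 17 (mod 23). Nonzero ⇒ E is nonsingular.
For each x ∈ F_23, compute rhs = x³ + 16·x + 13 mod 23, then count y ∈ F_23 with y² ≡ rhs.
  x = 0: rhs = 13, matching y values: 6, 17 (2 points).
  x = 1: rhs = 7, matching y values: none (0 points).
  x = 2: rhs = 7, matching y values: none (0 points).
  x = 3: rhs = 19, matching y values: none (0 points).
  x = 4: rhs = 3, matching y values: 7, 16 (2 points).
  x = 5: rhs = 11, matching y values: none (0 points).
  x = 6: rhs = 3, matching y values: 7, 16 (2 points).
  x = 7: rhs = 8, matching y values: 10, 13 (2 points).
  x = 8: rhs = 9, matching y values: 3, 20 (2 points).
  x = 9: rhs = 12, matching y values: 9, 14 (2 points).
  x = 10: rhs = 0, matching y values: 0 (1 points).
  x = 11: rhs = 2, matching y values: 5, 18 (2 points).
  x = 12: rhs = 1, matching y values: 1, 22 (2 points).
  x = 13: rhs = 3, matching y values: 7, 16 (2 points).
  x = 14: rhs = 14, matching y values: none (0 points).
  x = 15: rhs = 17, matching y values: none (0 points).
  x = 16: rhs = 18, matching y values: 8, 15 (2 points).
  x = 17: rhs = 0, matching y values: 0 (1 points).
  x = 18: rhs = 15, matching y values: none (0 points).
  x = 19: rhs = 0, matching y values: 0 (1 points).
  x = 20: rhs = 7, matching y values: none (0 points).
  x = 21: rhs = 19, matching y values: none (0 points).
  x = 22: rhs = 19, matching y values: none (0 points).
Total affine count: 23.
Full point count |E(F_23)| = 23 + 1 = 24.
Hasse bound: |24 − (23+1)| = |0| = 0 ≤ 2√23 ≈ 9.5917 ✓.


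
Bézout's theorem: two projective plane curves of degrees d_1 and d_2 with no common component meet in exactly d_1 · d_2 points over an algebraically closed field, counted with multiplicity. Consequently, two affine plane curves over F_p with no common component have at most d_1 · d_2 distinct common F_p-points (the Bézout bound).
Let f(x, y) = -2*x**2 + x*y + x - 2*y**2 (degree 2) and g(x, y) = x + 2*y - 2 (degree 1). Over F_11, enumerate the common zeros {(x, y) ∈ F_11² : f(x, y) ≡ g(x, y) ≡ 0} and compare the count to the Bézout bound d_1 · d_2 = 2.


Common zeros: {(7, 3), (9, 2)}; count = 2; Bézout bound = 2.

deg(f) = 2, deg(g) = 1, so Bézout bound = 2.
Scan x ∈ F_11. For each x, list the y ∈ F_11 with f(x, y) ≡ 0 and those with g(x, y) ≡ 0 (mod 11); the common zeros in that column are the intersection.
  x = 0: f ≡ 0 at y ∈ {0}; g ≡ 0 at y ∈ {1}; common: ∅.
  x = 1: f ≡ 0 at y ∈ {8, 9}; g ≡ 0 at y ∈ {6}; common: ∅.
  x = 2: f ≡ 0 at y ∈ {6}; g ≡ 0 at y ∈ {0}; common: ∅.
  x = 3: f ≡ 0 at y ∈ ∅; g ≡ 0 at y ∈ {5}; common: ∅.
  x = 4: f ≡ 0 at y ∈ {4, 9}; g ≡ 0 at y ∈ {10}; common: ∅.
  x = 5: f ≡ 0 at y ∈ ∅; g ≡ 0 at y ∈ {4}; common: ∅.
  x = 6: f ≡ 0 at y ∈ {0, 3}; g ≡ 0 at y ∈ {9}; common: ∅.
  x = 7: f ≡ 0 at y ∈ {3, 6}; g ≡ 0 at y ∈ {3}; common: {3}.
  x = 8: f ≡ 0 at y ∈ ∅; g ≡ 0 at y ∈ {8}; common: ∅.
  x = 9: f ≡ 0 at y ∈ {2, 8}; g ≡ 0 at y ∈ {2}; common: {2}.
  x = 10: f ≡ 0 at y ∈ ∅; g ≡ 0 at y ∈ {7}; common: ∅.
Collecting: common zeros = {(7, 3), (9, 2)}, so the count is 2.
Comparison with the Bézout bound: 2 ≤ 2 = deg(f)·deg(g), as expected for curves with no common component (the bound is attained).


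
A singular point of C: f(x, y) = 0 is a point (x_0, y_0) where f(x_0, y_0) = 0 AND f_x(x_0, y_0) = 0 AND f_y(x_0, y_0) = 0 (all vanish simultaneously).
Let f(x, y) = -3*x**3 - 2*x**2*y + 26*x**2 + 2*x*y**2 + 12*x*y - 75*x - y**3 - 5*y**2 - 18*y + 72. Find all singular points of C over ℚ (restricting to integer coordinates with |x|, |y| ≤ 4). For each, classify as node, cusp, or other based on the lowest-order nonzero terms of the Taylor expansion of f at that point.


Singular points: {(3, 0)}; classification: node.

Compute partial derivatives:
  f_x = -9*x**2 - 4*x*y + 52*x + 2*y**2 + 12*y - 75.
  f_y = -2*x**2 + 4*x*y + 12*x - 3*y**2 - 10*y - 18.
Scan x_0 ∈ {−4, ..., 4}. For each x_0, f_y(x_0, y) is a polynomial in y; find its integer roots y ∈ {−4, ..., 4}, then test f_x and f at those candidates.
  x = -4: f_y(-4, y) = -3*y**2 - 26*y - 98; no integer root y with |y| ≤ 4.
  x = -3: f_y(-3, y) = -3*y**2 - 22*y - 72; no integer root y with |y| ≤ 4.
  x = -2: f_y(-2, y) = -3*y**2 - 18*y - 50; no integer root y with |y| ≤ 4.
  x = -1: f_y(-1, y) = -3*y**2 - 14*y - 32; no integer root y with |y| ≤ 4.
  x = 0: f_y(0, y) = -3*y**2 - 10*y - 18; no integer root y with |y| ≤ 4.
  x = 1: f_y(1, y) = -3*y**2 - 6*y - 8; no integer root y with |y| ≤ 4.
  x = 2: f_y(2, y) = -3*y**2 - 2*y - 2; no integer root y with |y| ≤ 4.
  x = 3: f_y(3, y) = -3*y**2 + 2*y; vanishes at y ∈ {0}. (3, 0): f_x = 0, f = 0 — SINGULAR.
  x = 4: f_y(4, y) = -3*y**2 + 6*y - 2; no integer root y with |y| ≤ 4.
Only singular point on the grid: (3, 0).
Classify: substitute x = 3 + u, y = 0 + v and expand: f = -3*u**3 - 2*u**2*v - u**2 + 2*u*v**2 - v**3 + v**2.
No constant or linear terms (consistent with a singular point). Quadratic part: -u**2 + v**2. Cubic part: -3*u**3 - 2*u**2*v + 2*u*v**2 - v**3.
The quadratic part v**2 - u**2 = (v − u)(v + u) splits into two distinct linear factors, so there are two distinct tangent lines y − 0 = ±(x − 3) — this is a node (ordinary double point).
Classification: node.


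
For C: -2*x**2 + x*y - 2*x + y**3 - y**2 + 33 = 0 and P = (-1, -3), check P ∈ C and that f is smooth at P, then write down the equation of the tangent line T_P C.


Tangent line at P: -x + 32*y + 95 = 0.

Step 1: f(-1, -3) = 0, so P lies on C.
Step 2: partial derivatives
  f_x(x, y) = -4*x + y - 2, f_y(x, y) = x + 3*y**2 - 2*y.
  f_x(P) = -1, f_y(P) = 32 (gradient nonzero, so P is smooth).
Step 3: tangent line at P: -1·(x − -1) + 32·(y − -3) = 0.
Expanding: -x + 32*y + 95 = 0.


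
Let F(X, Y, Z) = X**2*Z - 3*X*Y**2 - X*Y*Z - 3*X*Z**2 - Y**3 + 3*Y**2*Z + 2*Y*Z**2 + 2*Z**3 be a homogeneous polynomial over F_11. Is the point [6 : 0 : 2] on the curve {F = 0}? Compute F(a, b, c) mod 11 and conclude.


F(6,0,2) ≡ 5 (mod 11); P is NOT on the curve.

Evaluate F(6, 0, 2) term-by-term (mod 11).
  X**2*Z ↦ 1·36·1·2 = 72
  -3*X*Y**2 ↦ -3·6·0·1 = 0
  -X*Y*Z ↦ -1·6·0·2 = 0
  -3*X*Z**2 ↦ -3·6·1·4 = -72
  -Y**3 ↦ -1·1·0·1 = 0
  3*Y**2*Z ↦ 3·1·0·2 = 0
  2*Y*Z**2 ↦ 2·1·0·4 = 0
  2*Z**3 ↦ 2·1·1·8 = 16
Sum: F(6, 0, 2) = (72) + (0) + (0) + (-72) + (0) + (0) + (0) + (16) = 16.
Reducing mod 11: 16 ≡ 5 (mod 11).
Since F(a, b, c) ≡ 5 ≠ 0 (mod 11), P does NOT lie on the curve.


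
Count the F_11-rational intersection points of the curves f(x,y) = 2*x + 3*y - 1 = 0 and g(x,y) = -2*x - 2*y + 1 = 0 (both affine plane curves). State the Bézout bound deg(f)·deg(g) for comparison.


Common zeros: {(6, 0)}; count = 1; Bézout bound = 1.

deg(f) = 1, deg(g) = 1, so Bézout bound = 1.
Scan x ∈ F_11. For each x, list the y ∈ F_11 with f(x, y) ≡ 0 and those with g(x, y) ≡ 0 (mod 11); the common zeros in that column are the intersection.
  x = 0: f ≡ 0 at y ∈ {4}; g ≡ 0 at y ∈ {6}; common: ∅.
  x = 1: f ≡ 0 at y ∈ {7}; g ≡ 0 at y ∈ {5}; common: ∅.
  x = 2: f ≡ 0 at y ∈ {10}; g ≡ 0 at y ∈ {4}; common: ∅.
  x = 3: f ≡ 0 at y ∈ {2}; g ≡ 0 at y ∈ {3}; common: ∅.
  x = 4: f ≡ 0 at y ∈ {5}; g ≡ 0 at y ∈ {2}; common: ∅.
  x = 5: f ≡ 0 at y ∈ {8}; g ≡ 0 at y ∈ {1}; common: ∅.
  x = 6: f ≡ 0 at y ∈ {0}; g ≡ 0 at y ∈ {0}; common: {0}.
  x = 7: f ≡ 0 at y ∈ {3}; g ≡ 0 at y ∈ {10}; common: ∅.
  x = 8: f ≡ 0 at y ∈ {6}; g ≡ 0 at y ∈ {9}; common: ∅.
  x = 9: f ≡ 0 at y ∈ {9}; g ≡ 0 at y ∈ {8}; common: ∅.
  x = 10: f ≡ 0 at y ∈ {1}; g ≡ 0 at y ∈ {7}; common: ∅.
Collecting: common zeros = {(6, 0)}, so the count is 1.
Comparison with the Bézout bound: 1 ≤ 1 = deg(f)·deg(g), as expected for curves with no common component (the bound is attained).


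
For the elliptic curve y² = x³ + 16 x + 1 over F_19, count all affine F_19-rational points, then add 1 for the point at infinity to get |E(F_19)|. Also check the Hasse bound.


Affine points = {(0, 1), (0, 18), (3, 0), (5, 4), (5, 15), (6, 3), (6, 16), (7, 0), (9, 0), (11, 8), (11, 11), (14, 9), (14, 10), (15, 5), (15, 14)}; affine count = 15; |E(F_19)| = 16.

Discriminant check: Δ ∝ 4a³ + 27b² = 4·16³ + 27·1² = 4·4096 + 27·1 ≡ 14 (mod 19). Nonzero ⇒ E is nonsingular.
For each x ∈ F_19, compute rhs = x³ + 16·x + 1 mod 19, then count y ∈ F_19 with y² ≡ rhs.
  x = 0: rhs = 1, matching y values: 1, 18 (2 points).
  x = 1: rhs = 18, matching y values: none (0 points).
  x = 2: rhs = 3, matching y values: none (0 points).
  x = 3: rhs = 0, matching y values: 0 (1 points).
  x = 4: rhs = 15, matching y values: none (0 points).
  x = 5: rhs = 16, matching y values: 4, 15 (2 points).
  x = 6: rhs = 9, matching y values: 3, 16 (2 points).
  x = 7: rhs = 0, matching y values: 0 (1 points).
  x = 8: rhs = 14, matching y values: none (0 points).
  x = 9: rhs = 0, matching y values: 0 (1 points).
  x = 10: rhs = 2, matching y values: none (0 points).
  x = 11: rhs = 7, matching y values: 8, 11 (2 points).
  x = 12: rhs = 2, matching y values: none (0 points).
  x = 13: rhs = 12, matching y values: none (0 points).
  x = 14: rhs = 5, matching y values: 9, 10 (2 points).
  x = 15: rhs = 6, matching y values: 5, 14 (2 points).
  x = 16: rhs = 2, matching y values: none (0 points).
  x = 17: rhs = 18, matching y values: none (0 points).
  x = 18: rhs = 3, matching y values: none (0 points).
Total affine count: 15.
Full point count |E(F_19)| = 15 + 1 = 16.
Hasse bound: |16 − (19+1)| = |-4| = 4 ≤ 2√19 ≈ 8.7178 ✓.


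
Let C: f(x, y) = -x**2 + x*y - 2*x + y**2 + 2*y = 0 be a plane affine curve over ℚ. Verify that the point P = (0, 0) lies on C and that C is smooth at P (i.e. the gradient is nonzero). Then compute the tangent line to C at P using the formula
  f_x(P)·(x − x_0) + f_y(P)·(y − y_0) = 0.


Tangent line at P: -2*x + 2*y = 0.

Step 1: f(0, 0) = 0, so P lies on C.
Step 2: partial derivatives
  f_x(x, y) = -2*x + y - 2, f_y(x, y) = x + 2*y + 2.
  f_x(P) = -2, f_y(P) = 2 (gradient nonzero, so P is smooth).
Step 3: tangent line at P: -2·(x − 0) + 2·(y − 0) = 0.
Expanding: -2*x + 2*y = 0.


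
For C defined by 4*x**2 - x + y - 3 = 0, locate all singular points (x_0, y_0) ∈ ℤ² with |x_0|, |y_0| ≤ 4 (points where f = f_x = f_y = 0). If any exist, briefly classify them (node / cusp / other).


No singular points in the scanned grid; C is smooth there.

Compute partial derivatives:
  f_x = 8*x - 1.
  f_y = 1.
f_y = 1 is a nonzero constant, so f_y never vanishes: no point (x, y) can satisfy f = f_x = f_y = 0. In particular no (x, y) ∈ {−4, ..., 4}² is singular; the curve is smooth.


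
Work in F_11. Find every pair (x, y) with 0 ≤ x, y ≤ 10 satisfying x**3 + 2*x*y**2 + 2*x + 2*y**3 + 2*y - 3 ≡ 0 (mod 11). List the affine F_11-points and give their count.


Affine F_11-points: {(1, 0), (2, 4), (3, 5), (4, 2), (5, 0), (6, 9), (9, 2)}; count = 7.

For each of the 121 pairs (x, y) ∈ F_11², evaluate f(x, y) mod 11. Record the zeros.
  x = 0: [0↦8, 1↦1, 2↦6, 3↦2, 4↦1, 5↦4, 6↦1, 7↦4, 8↦3, 9↦10, 10↦4]  zeros at y ∈ ∅
  x = 1: [0↦0, 1↦6, 2↦6, 3↦1, 4↦3, 5↦2, 6↦10, 7↦6, 8↦2, 9↦10, 10↦9]  zeros at y ∈ {0}
  x = 2: [0↦9, 1↦6, 2↦1, 3↦6, 4↦0, 5↦6, 6↦3, 7↦3, 8↦7, 9↦5, 10↦9]  zeros at y ∈ {4}
  x = 3: [0↦8, 1↦7, 2↦8, 3↦1, 4↦9, 5↦0, 6↦8, 7↦1, 8↦2, 9↦1, 10↦10]  zeros at y ∈ {5}
  x = 4: [0↦3, 1↦4, 2↦0, 3↦3, 4↦3, 5↦1, 6↦9, 7↦6, 8↦4, 9↦4, 10↦7]  zeros at y ∈ {2}
  x = 5: [0↦0, 1↦3, 2↦5, 3↦7, 4↦10, 5↦4, 6↦1, 7↦2, 8↦8, 9↦9, 10↦6]  zeros at y ∈ {0}
  x = 6: [0↦5, 1↦10, 2↦7, 3↦8, 4↦3, 5↦4, 6↦1, 7↦6, 8↦9, 9↦0, 10↦2]  zeros at y ∈ {9}
  x = 7: [0↦2, 1↦9, 2↦1, 3↦1, 4↦10, 5↦7, 6↦4, 7↦2, 8↦2, 9↦5, 10↦1]  zeros at y ∈ ∅
  x = 8: [0↦8, 1↦6, 2↦4, 3↦3, 4↦4, 5↦8, 6↦5, 7↦7, 8↦4, 9↦8, 10↦9]  zeros at y ∈ ∅
  x = 9: [0↦7, 1↦7, 2↦0, 3↦9, 4↦2, 5↦2, 6↦10, 7↦5, 8↦10, 9↦4, 10↦10]  zeros at y ∈ {2}
  x = 10: [0↦5, 1↦7, 2↦6, 3↦3, 4↦10, 5↦6, 6↦3, 7↦2, 8↦4, 9↦10, 10↦10]  zeros at y ∈ ∅
Collecting zeros: affine points = {(1, 0), (2, 4), (3, 5), (4, 2), (5, 0), (6, 9), (9, 2)}.
Total count |C(F_11)_aff| = 7.


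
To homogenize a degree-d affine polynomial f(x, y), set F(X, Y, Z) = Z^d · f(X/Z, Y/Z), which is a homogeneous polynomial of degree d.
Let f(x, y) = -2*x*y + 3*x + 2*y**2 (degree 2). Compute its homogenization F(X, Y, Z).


F(X, Y, Z) = -2*X*Y + 3*X*Z + 2*Y**2

deg(f) = 2.
Substitute x = X/Z, y = Y/Z into f, then multiply by Z^2.
  monomial -2·x^1·y^1 ↦ -2·X^1·Y^1·Z^0.
  monomial 3·x^1·y^0 ↦ 3·X^1·Y^0·Z^1.
  monomial 2·x^0·y^2 ↦ 2·X^0·Y^2·Z^0.
Collecting: F(X, Y, Z) = -2*X*Y + 3*X*Z + 2*Y**2.


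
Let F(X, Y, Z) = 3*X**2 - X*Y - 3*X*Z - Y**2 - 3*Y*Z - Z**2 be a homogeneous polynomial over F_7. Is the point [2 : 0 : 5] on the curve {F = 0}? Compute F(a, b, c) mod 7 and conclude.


F(2,0,5) ≡ 6 (mod 7); P is NOT on the curve.

Evaluate F(2, 0, 5) term-by-term (mod 7).
  3*X**2 ↦ 3·4·1·1 = 12
  -X*Y ↦ -1·2·0·1 = 0
  -3*X*Z ↦ -3·2·1·5 = -30
  -Y**2 ↦ -1·1·0·1 = 0
  -3*Y*Z ↦ -3·1·0·5 = 0
  -Z**2 ↦ -1·1·1·25 = -25
Sum: F(2, 0, 5) = (12) + (0) + (-30) + (0) + (0) + (-25) = -43.
Reducing mod 7: -43 ≡ 6 (mod 7).
Since F(a, b, c) ≡ 6 ≠ 0 (mod 7), P does NOT lie on the curve.


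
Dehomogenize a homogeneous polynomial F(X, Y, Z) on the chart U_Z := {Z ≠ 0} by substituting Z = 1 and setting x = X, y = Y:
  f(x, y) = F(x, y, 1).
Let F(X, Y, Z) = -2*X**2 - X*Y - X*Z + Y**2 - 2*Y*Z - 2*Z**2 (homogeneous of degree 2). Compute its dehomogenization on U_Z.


f(x, y) = -2*x**2 - x*y - x + y**2 - 2*y - 2

On U_Z we set Z = 1. Each monomial c·X^i·Y^j·Z^k in F becomes c·x^i·y^j·1^k = c·x^i·y^j.
Substituting Z = 1: F(X, Y, 1) = -2*x**2 - x*y - x + y**2 - 2*y - 2.
Note: deg(f) ≤ deg(F) = 2; strict inequality happens when F is divisible by Z (lost terms).


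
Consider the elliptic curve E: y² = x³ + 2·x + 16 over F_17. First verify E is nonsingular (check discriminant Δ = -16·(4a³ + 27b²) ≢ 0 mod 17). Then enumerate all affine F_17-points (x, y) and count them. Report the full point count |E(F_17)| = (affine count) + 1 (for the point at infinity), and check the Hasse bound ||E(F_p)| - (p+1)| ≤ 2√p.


Affine points = {(0, 4), (0, 13), (1, 6), (1, 11), (3, 7), (3, 10), (5, 7), (5, 10), (7, 4), (7, 13), (8, 0), (9, 7), (9, 10), (10, 4), (10, 13), (11, 3), (11, 14), (12, 0), (14, 0), (15, 2), (15, 15), (16, 8), (16, 9)}; affine count = 23; |E(F_17)| = 24.

Discriminant check: Δ ∝ 4a³ + 27b² = 4·2³ + 27·16² = 4·8 + 27·256 ≡ 8 (mod 17). Nonzero ⇒ E is nonsingular.
For each x ∈ F_17, compute rhs = x³ + 2·x + 16 mod 17, then count y ∈ F_17 with y² ≡ rhs.
  x = 0: rhs = 16, matching y values: 4, 13 (2 points).
  x = 1: rhs = 2, matching y values: 6, 11 (2 points).
  x = 2: rhs = 11, matching y values: none (0 points).
  x = 3: rhs = 15, matching y values: 7, 10 (2 points).
  x = 4: rhs = 3, matching y values: none (0 points).
  x = 5: rhs = 15, matching y values: 7, 10 (2 points).
  x = 6: rhs = 6, matching y values: none (0 points).
  x = 7: rhs = 16, matching y values: 4, 13 (2 points).
  x = 8: rhs = 0, matching y values: 0 (1 points).
  x = 9: rhs = 15, matching y values: 7, 10 (2 points).
  x = 10: rhs = 16, matching y values: 4, 13 (2 points).
  x = 11: rhs = 9, matching y values: 3, 14 (2 points).
  x = 12: rhs = 0, matching y values: 0 (1 points).
  x = 13: rhs = 12, matching y values: none (0 points).
  x = 14: rhs = 0, matching y values: 0 (1 points).
  x = 15: rhs = 4, matching y values: 2, 15 (2 points).
  x = 16: rhs = 13, matching y values: 8, 9 (2 points).
Total affine count: 23.
Full point count |E(F_17)| = 23 + 1 = 24.
Hasse bound: |24 − (17+1)| = |6| = 6 ≤ 2√17 ≈ 8.2462 ✓.


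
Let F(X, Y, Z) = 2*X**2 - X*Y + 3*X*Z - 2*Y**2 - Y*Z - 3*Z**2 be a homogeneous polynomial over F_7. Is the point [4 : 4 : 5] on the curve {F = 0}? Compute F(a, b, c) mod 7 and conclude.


F(4,4,5) ≡ 5 (mod 7); P is NOT on the curve.

Evaluate F(4, 4, 5) term-by-term (mod 7).
  2*X**2 ↦ 2·16·1·1 = 32
  -X*Y ↦ -1·4·4·1 = -16
  3*X*Z ↦ 3·4·1·5 = 60
  -2*Y**2 ↦ -2·1·16·1 = -32
  -Y*Z ↦ -1·1·4·5 = -20
  -3*Z**2 ↦ -3·1·1·25 = -75
Sum: F(4, 4, 5) = (32) + (-16) + (60) + (-32) + (-20) + (-75) = -51.
Reducing mod 7: -51 ≡ 5 (mod 7).
Since F(a, b, c) ≡ 5 ≠ 0 (mod 7), P does NOT lie on the curve.
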